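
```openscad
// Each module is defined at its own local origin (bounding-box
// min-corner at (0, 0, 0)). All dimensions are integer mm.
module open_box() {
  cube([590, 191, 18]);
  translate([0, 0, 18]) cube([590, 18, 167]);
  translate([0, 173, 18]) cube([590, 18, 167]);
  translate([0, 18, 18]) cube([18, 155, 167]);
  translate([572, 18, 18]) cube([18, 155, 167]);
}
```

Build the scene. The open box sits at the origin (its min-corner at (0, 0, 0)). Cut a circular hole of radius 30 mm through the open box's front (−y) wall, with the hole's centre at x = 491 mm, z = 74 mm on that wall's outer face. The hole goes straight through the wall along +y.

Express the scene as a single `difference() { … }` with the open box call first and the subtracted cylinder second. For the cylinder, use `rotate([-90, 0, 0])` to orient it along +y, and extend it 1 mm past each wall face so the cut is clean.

difference() {
  open_box();
  translate([491, -1, 74]) rotate([-90, 0, 0]) cylinder(h = 20, r = 30);
}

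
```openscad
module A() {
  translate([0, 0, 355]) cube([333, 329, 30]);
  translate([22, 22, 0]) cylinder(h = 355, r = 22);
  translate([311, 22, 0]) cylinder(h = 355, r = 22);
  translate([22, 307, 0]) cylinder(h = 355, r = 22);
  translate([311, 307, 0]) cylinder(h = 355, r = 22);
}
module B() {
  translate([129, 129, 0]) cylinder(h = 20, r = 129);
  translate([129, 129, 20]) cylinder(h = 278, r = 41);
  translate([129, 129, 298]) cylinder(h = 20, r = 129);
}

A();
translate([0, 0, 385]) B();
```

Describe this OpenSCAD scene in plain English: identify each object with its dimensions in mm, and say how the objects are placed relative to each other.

A is a simple wooden stool: a rectangular seat 333 mm (x) by 329 mm (y), 30 mm thick, top face at z = 385 mm, on four round legs, each 44 mm in diameter. The legs rest on z = 0, each leg's axis is inset half a diameter from the nearest pair of seat edges (so the leg's bounding box is flush with the corner).

B is a spool: two coaxial disc flanges of radius 129 mm and thickness 20 mm, joined by a core cylinder of radius 41 mm and height 278 mm. The lower flange rests on z = 0 and the three cylinders share a vertical axis.

The spool is on top of the stool.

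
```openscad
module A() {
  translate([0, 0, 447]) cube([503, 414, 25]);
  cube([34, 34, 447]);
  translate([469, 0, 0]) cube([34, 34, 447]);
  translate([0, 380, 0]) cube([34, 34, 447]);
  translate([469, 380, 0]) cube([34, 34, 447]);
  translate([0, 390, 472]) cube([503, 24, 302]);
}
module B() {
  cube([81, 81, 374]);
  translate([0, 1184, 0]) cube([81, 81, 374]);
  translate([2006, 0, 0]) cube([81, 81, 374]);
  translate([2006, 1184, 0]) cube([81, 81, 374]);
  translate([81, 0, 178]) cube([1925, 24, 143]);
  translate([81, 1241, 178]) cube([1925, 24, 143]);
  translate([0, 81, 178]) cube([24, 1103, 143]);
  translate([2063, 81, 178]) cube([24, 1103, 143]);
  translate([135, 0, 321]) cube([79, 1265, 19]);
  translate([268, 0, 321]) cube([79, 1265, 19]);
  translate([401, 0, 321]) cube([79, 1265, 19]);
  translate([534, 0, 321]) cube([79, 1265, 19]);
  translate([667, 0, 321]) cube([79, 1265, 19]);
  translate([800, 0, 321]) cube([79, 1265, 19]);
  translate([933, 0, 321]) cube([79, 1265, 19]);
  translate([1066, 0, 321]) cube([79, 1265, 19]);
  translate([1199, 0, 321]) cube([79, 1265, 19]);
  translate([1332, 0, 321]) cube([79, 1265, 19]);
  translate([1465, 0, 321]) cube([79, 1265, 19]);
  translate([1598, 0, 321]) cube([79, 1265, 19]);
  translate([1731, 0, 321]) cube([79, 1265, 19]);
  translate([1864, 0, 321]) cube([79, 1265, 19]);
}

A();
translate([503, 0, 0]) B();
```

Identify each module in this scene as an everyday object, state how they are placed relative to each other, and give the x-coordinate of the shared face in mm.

A is a chair. B is a bed frame. The bed frame is against the chair's +x side, with their −y faces flush. The x-coordinate of the shared face is 503 mm.

The chair's +x face and the bed frame's −x face are both at x = 503 mm.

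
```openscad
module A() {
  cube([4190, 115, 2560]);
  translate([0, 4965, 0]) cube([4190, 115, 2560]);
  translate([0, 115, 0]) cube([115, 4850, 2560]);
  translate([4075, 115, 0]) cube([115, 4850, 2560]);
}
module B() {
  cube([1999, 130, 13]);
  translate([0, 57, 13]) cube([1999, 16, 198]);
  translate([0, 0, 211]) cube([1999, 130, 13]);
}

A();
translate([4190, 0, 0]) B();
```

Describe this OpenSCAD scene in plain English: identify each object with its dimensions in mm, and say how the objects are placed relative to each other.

A is a box-shaped house frame (walls only): outside footprint 4190×5080 mm, wall height 2560 mm, wall thickness 115 mm. The two y-facing walls run the full x-width; the two x-facing walls fit between the inner faces of the y-facing walls.

B is an I-beam lying along x, 1999 mm long. Overall section height 224 mm. Two flanges 130 mm wide (y) and 13 mm thick, one on the floor and one at the top; a web 16 mm thick runs between them, centred on the flange width.

The I-beam is against the house frame's +x side, with their −y faces flush.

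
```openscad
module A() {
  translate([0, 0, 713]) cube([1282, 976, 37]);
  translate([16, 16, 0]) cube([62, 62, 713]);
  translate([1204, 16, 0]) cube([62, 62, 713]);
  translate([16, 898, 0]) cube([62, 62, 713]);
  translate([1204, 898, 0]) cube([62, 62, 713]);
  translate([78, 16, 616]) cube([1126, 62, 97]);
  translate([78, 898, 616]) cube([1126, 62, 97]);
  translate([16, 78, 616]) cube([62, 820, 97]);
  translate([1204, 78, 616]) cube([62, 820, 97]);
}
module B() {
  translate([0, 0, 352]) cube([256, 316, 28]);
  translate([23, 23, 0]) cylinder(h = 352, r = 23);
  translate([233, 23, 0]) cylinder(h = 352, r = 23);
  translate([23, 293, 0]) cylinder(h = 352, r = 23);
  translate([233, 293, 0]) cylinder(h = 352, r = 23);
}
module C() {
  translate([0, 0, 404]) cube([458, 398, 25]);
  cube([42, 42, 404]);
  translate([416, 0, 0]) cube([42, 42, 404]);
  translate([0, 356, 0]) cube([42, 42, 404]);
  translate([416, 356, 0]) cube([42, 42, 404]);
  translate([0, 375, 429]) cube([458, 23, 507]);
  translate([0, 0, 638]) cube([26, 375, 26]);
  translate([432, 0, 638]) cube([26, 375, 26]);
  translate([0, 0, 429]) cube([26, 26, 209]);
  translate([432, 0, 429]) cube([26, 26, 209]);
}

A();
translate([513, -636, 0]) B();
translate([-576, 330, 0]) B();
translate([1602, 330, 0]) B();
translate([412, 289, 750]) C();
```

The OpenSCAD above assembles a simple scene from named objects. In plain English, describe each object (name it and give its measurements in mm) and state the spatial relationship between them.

A is a rectangular dining table. The top is 1282×976×37 mm with its upper surface at z = 750 mm. It stands on four 62×62 mm square legs, each inset 16 mm from the nearest pair of top edges, running from the floor to the underside of the top. Four apron rails, 62 mm thick and 97 mm tall, run between adjacent legs with their top edges flush with the underside of the top and their outer faces flush with the legs' outer faces.

B is a four-legged stool. The seat is a 256×316×28 mm slab whose top surface is at z = 380 mm; four round legs, each 46 mm in diameter, run from the floor (z = 0) to the underside of the seat, each leg's axis is inset half a diameter from the nearest pair of seat edges (so the leg's bounding box is flush with the corner).

C is a chair: 458×398 mm seat, 25 mm thick, top at z = 429 mm, on four 42 mm square corner legs flush with the seat edges. A 23 mm thick backrest slab spans the full seat width, extending 507 mm above the seat top, its back face flush with the seat's +y edge. Two armrests of 26×26 mm section run along each side from the seat's front edge to the front of the backrest, top faces 235 mm above the seat top and outer faces flush with the seat's x-edges; a 26×26 mm post under the front of each armrest stands on the seat at the front corner.

Three stools sit around the table at the −y, −x, +x sides. The chair is on top of the table, centred.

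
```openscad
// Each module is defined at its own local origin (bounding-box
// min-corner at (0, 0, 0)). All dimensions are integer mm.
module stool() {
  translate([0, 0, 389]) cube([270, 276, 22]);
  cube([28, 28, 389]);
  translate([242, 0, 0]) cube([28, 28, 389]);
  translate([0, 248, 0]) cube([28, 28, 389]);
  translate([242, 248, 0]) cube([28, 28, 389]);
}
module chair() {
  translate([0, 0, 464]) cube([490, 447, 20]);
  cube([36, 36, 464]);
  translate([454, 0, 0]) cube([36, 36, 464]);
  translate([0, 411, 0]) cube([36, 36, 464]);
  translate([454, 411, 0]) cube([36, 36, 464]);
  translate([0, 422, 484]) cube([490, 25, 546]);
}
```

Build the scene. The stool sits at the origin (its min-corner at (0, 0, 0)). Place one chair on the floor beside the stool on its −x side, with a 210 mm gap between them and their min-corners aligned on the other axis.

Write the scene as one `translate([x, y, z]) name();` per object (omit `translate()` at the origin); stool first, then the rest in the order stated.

stool();
translate([-700, 0, 0]) chair();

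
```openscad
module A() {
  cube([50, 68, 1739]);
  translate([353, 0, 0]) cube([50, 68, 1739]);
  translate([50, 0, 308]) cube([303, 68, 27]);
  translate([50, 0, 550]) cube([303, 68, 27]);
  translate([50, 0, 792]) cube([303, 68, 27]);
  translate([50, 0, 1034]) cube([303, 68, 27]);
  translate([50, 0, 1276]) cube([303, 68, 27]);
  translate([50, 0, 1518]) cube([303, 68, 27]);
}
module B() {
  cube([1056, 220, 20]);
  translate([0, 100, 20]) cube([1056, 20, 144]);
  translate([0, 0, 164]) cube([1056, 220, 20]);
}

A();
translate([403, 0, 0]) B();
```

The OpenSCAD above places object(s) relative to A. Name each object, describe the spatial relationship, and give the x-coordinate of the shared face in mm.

A is a ladder. B is an I-beam. The I-beam is against the ladder's +x side, with their −y faces flush. The x-coordinate of the shared face is 403 mm.

The ladder's +x face and the I-beam's −x face are both at x = 403 mm.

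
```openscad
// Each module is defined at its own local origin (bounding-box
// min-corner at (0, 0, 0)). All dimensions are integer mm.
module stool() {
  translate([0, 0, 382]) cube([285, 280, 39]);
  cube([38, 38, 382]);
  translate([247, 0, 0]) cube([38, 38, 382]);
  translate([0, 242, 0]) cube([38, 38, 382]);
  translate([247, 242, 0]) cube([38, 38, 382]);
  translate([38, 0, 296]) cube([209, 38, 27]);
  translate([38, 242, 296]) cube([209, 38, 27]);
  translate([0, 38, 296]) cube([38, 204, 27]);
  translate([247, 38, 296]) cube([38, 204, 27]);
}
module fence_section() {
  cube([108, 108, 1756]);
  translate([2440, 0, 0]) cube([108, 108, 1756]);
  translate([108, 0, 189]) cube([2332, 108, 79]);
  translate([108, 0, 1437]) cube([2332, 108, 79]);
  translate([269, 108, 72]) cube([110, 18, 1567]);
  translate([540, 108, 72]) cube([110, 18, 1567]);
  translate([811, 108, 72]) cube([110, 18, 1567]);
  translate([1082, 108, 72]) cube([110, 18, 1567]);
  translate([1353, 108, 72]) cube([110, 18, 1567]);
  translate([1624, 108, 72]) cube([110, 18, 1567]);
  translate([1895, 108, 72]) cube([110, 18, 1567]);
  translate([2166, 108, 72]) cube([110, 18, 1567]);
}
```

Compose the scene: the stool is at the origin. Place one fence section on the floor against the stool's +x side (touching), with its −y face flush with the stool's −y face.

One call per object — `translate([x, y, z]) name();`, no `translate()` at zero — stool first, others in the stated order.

stool();
translate([285, 0, 0]) fence_section();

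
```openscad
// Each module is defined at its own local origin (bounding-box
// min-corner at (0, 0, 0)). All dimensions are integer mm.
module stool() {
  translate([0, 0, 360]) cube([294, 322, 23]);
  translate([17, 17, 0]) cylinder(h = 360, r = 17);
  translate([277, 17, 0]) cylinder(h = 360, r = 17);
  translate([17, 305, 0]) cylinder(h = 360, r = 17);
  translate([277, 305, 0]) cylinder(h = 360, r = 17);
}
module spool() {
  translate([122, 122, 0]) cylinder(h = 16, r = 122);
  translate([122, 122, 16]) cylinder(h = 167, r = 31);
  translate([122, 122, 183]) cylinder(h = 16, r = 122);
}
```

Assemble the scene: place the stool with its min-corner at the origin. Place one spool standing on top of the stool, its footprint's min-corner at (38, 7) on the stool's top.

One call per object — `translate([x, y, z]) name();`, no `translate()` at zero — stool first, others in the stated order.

stool();
translate([38, 7, 383]) spool();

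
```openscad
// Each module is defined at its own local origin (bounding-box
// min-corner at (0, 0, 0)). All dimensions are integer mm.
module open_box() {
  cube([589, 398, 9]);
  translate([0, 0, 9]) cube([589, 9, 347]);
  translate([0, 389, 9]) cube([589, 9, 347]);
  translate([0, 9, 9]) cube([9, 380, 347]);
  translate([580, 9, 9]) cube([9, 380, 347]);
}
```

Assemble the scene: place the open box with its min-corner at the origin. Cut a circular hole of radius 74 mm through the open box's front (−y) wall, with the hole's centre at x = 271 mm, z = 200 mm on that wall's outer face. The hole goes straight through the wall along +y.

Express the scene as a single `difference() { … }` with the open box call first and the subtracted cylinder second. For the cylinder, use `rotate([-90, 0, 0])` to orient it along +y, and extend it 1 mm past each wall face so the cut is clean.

difference() {
  open_box();
  translate([271, -1, 200]) rotate([-90, 0, 0]) cylinder(h = 11, r = 74);
}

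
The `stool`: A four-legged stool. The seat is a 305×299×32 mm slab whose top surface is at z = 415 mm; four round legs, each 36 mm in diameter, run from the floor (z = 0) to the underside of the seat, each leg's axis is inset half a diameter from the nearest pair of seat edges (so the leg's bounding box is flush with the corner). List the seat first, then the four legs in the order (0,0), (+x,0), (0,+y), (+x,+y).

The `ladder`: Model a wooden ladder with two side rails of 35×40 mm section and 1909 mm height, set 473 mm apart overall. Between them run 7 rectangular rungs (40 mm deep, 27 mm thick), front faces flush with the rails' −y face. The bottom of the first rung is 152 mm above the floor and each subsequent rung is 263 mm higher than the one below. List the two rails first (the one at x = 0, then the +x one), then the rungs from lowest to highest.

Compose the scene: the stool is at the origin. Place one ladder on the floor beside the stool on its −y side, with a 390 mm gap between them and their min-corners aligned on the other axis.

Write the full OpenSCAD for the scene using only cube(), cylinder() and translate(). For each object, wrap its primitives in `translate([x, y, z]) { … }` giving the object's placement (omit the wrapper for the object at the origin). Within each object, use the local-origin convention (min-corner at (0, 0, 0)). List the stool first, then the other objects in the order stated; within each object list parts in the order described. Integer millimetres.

translate([0, 0, 383]) cube([305, 299, 32]);
translate([18, 18, 0]) cylinder(h = 383, r = 18);
translate([287, 18, 0]) cylinder(h = 383, r = 18);
translate([18, 281, 0]) cylinder(h = 383, r = 18);
translate([287, 281, 0]) cylinder(h = 383, r = 18);
translate([0, -430, 0]) {
  cube([35, 40, 1909]);
  translate([438, 0, 0]) cube([35, 40, 1909]);
  translate([35, 0, 152]) cube([403, 40, 27]);
  translate([35, 0, 415]) cube([403, 40, 27]);
  translate([35, 0, 678]) cube([403, 40, 27]);
  translate([35, 0, 941]) cube([403, 40, 27]);
  translate([35, 0, 1204]) cube([403, 40, 27]);
  translate([35, 0, 1467]) cube([403, 40, 27]);
  translate([35, 0, 1730]) cube([403, 40, 27]);
}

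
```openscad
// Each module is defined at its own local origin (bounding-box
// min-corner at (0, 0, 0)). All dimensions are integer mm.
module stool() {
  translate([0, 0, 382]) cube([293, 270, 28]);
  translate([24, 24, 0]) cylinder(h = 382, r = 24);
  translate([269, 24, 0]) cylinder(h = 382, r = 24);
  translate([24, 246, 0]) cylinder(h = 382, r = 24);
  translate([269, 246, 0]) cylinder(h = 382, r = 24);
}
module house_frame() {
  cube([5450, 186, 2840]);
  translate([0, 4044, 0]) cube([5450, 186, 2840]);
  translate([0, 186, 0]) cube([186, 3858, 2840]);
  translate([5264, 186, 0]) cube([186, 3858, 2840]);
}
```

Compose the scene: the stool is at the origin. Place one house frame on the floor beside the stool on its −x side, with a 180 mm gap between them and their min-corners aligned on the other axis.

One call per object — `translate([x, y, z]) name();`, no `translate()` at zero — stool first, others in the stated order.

stool();
translate([-5630, 0, 0]) house_frame();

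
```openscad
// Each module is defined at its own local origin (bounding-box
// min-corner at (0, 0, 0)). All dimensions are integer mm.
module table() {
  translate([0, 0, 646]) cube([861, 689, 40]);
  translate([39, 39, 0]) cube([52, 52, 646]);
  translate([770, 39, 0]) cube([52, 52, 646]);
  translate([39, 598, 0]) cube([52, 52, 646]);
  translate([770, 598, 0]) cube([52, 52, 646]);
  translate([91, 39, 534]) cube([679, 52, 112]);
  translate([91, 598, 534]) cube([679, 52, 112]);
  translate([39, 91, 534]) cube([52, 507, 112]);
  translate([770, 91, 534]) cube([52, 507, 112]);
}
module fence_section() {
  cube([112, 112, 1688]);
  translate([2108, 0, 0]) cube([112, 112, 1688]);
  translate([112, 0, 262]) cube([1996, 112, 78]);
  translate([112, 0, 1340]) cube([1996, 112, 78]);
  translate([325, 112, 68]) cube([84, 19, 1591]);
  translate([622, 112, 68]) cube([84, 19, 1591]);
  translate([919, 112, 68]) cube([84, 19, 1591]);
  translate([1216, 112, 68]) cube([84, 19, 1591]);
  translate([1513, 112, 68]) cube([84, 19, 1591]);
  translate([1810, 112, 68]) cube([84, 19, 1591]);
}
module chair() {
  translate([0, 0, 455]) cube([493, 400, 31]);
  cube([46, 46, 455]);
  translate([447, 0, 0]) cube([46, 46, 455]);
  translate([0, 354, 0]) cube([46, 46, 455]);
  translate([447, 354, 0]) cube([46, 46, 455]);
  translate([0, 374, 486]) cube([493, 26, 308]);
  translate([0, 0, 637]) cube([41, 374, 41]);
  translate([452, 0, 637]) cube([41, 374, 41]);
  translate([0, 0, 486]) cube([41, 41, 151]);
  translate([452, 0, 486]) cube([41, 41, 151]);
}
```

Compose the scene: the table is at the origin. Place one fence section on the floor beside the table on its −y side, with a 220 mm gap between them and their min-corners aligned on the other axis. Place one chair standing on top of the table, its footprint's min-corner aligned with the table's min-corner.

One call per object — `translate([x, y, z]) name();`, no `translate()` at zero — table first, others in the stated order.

table();
translate([0, -351, 0]) fence_section();
translate([0, 0, 686]) chair();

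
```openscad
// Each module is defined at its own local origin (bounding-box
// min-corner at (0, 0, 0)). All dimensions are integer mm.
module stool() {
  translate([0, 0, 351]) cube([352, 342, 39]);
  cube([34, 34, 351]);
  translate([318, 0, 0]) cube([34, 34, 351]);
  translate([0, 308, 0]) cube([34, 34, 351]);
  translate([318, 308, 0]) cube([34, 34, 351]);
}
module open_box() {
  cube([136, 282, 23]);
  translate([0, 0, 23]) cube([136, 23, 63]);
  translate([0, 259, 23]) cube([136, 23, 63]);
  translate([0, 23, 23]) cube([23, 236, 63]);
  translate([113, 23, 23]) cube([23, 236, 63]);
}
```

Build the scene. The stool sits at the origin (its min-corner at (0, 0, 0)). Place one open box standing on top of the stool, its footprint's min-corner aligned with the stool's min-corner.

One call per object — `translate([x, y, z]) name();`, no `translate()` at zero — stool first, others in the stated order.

stool();
translate([0, 0, 390]) open_box();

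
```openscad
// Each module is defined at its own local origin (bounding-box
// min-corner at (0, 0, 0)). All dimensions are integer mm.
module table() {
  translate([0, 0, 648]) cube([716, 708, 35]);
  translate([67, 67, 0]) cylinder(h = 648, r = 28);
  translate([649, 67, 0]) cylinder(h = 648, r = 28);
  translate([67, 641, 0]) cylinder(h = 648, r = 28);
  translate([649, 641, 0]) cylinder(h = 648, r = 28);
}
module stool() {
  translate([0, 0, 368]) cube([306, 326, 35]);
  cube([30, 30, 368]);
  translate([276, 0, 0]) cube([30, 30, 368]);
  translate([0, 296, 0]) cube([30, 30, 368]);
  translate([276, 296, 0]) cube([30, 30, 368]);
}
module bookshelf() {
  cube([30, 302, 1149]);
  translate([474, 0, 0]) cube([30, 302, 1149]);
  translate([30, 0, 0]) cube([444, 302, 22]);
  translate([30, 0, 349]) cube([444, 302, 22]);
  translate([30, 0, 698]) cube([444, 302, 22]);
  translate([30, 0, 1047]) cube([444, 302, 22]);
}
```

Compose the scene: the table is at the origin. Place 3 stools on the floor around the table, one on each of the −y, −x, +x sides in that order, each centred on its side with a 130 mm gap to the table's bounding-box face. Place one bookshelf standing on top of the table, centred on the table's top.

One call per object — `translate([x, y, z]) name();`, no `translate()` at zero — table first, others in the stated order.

table();
translate([205, -456, 0]) stool();
translate([-436, 191, 0]) stool();
translate([846, 191, 0]) stool();
translate([106, 203, 683]) bookshelf();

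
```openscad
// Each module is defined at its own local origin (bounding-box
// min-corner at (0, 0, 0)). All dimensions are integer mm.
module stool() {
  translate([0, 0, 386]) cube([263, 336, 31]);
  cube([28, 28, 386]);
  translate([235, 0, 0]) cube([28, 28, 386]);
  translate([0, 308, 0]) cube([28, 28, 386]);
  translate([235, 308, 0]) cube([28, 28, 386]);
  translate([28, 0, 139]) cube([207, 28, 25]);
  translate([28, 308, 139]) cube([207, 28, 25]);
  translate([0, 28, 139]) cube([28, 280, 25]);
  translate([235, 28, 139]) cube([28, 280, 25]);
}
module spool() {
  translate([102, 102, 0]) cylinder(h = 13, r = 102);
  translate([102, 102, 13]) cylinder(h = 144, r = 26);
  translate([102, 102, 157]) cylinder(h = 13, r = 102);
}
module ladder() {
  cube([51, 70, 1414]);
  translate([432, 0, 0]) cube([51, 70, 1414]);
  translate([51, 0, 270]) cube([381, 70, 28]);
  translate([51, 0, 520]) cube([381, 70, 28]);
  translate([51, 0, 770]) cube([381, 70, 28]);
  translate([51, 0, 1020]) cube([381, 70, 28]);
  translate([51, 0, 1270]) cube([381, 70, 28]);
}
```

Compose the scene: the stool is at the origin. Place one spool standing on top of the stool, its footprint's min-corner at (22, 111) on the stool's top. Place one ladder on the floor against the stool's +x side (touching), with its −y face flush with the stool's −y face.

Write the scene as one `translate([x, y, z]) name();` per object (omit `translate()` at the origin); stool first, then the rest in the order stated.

stool();
translate([22, 111, 417]) spool();
translate([263, 0, 0]) ladder();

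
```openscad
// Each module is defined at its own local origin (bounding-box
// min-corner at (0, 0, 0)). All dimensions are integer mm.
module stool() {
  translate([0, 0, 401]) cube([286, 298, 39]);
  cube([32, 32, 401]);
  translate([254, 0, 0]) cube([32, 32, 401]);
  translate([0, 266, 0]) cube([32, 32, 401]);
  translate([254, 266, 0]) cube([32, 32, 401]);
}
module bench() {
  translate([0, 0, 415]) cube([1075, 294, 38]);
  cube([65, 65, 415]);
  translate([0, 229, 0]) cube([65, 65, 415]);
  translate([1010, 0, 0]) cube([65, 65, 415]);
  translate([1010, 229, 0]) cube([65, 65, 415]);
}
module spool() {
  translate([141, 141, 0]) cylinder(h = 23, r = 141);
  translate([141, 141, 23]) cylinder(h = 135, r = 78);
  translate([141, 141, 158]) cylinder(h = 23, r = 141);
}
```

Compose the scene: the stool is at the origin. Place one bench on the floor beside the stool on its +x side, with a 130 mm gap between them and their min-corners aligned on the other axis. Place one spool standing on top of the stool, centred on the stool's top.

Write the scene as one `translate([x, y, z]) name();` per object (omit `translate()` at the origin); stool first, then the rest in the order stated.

stool();
translate([416, 0, 0]) bench();
translate([2, 8, 440]) spool();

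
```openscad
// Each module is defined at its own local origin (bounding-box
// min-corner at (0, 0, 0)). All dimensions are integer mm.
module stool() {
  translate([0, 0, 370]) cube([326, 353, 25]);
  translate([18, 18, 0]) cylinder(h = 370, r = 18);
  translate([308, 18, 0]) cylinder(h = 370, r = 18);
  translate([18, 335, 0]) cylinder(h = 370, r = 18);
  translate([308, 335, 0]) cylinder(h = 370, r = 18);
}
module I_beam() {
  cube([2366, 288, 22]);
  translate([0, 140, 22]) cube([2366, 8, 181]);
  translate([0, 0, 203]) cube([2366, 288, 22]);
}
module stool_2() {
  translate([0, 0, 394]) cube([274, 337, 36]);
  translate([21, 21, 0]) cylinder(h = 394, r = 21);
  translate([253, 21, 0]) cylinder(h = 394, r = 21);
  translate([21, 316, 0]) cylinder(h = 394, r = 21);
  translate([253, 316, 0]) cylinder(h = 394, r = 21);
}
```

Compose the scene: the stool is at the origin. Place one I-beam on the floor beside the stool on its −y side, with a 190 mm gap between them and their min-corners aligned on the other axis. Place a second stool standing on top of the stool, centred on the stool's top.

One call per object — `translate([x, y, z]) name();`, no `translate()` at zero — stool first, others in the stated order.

stool();
translate([0, -478, 0]) I_beam();
translate([26, 8, 395]) stool_2();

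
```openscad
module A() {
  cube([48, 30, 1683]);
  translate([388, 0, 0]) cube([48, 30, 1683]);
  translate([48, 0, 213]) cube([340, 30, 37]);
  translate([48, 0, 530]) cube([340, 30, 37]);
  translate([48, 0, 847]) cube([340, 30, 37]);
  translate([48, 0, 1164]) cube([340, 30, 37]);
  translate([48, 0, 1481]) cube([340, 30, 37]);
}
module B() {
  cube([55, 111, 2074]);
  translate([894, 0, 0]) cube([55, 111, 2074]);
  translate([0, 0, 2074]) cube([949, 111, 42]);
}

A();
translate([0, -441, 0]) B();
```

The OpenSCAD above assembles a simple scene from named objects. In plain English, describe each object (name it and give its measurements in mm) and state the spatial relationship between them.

A is a wooden ladder with two side rails of 48×30 mm section and 1683 mm height, set 436 mm apart overall. Between them run 5 rectangular rungs (30 mm deep, 37 mm thick), front faces flush with the rails' −y face. The bottom of the first rung is 213 mm above the floor and each subsequent rung is 317 mm higher than the one below.

B is a door frame. The clear opening is 839 mm wide and 2074 mm high. Two 55 mm wide jambs, 111 mm deep, stand either side of the opening from the floor to the top of the opening. A 42 mm thick head sits across the top of both jambs, spanning the full outside width of the frame.

The door frame is on the floor beside the ladder on its −y side.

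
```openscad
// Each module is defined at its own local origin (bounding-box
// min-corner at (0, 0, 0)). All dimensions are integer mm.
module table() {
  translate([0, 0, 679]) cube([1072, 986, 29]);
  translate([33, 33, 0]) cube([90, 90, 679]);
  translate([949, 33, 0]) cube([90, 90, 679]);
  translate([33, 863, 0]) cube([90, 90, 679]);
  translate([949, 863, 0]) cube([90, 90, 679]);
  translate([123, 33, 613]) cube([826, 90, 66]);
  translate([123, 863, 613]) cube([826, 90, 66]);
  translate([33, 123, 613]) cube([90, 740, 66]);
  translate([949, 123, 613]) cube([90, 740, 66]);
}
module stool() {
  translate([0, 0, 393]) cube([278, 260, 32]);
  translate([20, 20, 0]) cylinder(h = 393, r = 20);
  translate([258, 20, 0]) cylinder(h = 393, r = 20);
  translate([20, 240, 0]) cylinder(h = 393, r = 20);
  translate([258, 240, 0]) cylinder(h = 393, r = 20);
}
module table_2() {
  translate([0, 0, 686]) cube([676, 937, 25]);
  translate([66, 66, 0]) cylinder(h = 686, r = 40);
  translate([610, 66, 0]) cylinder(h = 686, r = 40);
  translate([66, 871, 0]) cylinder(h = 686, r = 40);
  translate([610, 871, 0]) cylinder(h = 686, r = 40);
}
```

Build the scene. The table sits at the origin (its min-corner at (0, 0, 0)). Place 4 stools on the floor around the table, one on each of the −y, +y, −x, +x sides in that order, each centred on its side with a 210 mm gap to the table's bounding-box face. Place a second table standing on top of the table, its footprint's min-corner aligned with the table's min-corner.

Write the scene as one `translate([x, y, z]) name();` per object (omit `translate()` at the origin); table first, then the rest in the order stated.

table();
translate([397, -470, 0]) stool();
translate([397, 1196, 0]) stool();
translate([-488, 363, 0]) stool();
translate([1282, 363, 0]) stool();
translate([0, 0, 708]) table_2();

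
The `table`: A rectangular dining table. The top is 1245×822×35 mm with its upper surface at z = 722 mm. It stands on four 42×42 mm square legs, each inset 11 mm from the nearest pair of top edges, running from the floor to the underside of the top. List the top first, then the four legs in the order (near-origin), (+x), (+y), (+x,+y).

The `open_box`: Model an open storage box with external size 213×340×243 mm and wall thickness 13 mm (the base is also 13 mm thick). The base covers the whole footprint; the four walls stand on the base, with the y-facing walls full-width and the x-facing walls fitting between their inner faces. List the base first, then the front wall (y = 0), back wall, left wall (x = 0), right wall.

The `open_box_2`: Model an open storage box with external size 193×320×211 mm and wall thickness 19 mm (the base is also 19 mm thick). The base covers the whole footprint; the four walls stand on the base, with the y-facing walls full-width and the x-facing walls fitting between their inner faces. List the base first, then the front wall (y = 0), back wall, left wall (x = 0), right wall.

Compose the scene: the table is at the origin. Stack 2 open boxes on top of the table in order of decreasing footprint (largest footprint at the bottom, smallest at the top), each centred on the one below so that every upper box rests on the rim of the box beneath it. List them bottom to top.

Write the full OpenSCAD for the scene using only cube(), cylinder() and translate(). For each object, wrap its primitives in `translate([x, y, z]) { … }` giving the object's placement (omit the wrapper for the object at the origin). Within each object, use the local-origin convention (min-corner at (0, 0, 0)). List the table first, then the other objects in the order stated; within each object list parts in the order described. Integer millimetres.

translate([0, 0, 687]) cube([1245, 822, 35]);
translate([11, 11, 0]) cube([42, 42, 687]);
translate([1192, 11, 0]) cube([42, 42, 687]);
translate([11, 769, 0]) cube([42, 42, 687]);
translate([1192, 769, 0]) cube([42, 42, 687]);
translate([516, 241, 722]) {
  cube([213, 340, 13]);
  translate([0, 0, 13]) cube([213, 13, 230]);
  translate([0, 327, 13]) cube([213, 13, 230]);
  translate([0, 13, 13]) cube([13, 314, 230]);
  translate([200, 13, 13]) cube([13, 314, 230]);
}
translate([526, 251, 965]) {
  cube([193, 320, 19]);
  translate([0, 0, 19]) cube([193, 19, 192]);
  translate([0, 301, 19]) cube([193, 19, 192]);
  translate([0, 19, 19]) cube([19, 282, 192]);
  translate([174, 19, 19]) cube([19, 282, 192]);
}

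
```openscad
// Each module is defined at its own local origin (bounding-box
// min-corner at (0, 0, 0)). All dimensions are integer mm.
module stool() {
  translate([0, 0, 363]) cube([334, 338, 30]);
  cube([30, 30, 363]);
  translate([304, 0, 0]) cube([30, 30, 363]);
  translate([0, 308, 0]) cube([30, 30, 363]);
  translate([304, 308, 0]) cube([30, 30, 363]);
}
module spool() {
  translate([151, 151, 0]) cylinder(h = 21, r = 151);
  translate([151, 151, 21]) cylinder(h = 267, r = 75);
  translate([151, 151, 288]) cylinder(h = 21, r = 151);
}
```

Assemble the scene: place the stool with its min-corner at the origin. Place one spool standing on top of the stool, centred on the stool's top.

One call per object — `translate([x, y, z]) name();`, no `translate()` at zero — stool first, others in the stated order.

stool();
translate([16, 18, 393]) spool();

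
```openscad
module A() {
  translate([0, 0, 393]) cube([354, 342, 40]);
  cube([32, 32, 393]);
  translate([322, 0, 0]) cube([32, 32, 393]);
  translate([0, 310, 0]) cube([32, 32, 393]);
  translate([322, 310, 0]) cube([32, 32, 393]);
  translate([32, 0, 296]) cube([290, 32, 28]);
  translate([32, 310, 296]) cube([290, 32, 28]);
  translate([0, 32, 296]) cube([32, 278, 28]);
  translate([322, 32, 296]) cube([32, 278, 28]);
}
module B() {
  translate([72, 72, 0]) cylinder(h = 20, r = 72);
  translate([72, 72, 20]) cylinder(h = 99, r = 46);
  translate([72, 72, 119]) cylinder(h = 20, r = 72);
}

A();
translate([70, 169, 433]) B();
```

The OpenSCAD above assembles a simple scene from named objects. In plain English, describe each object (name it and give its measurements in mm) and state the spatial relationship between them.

A is a simple wooden stool: a rectangular seat 354 mm (x) by 342 mm (y), 40 mm thick, top face at z = 433 mm, on four square legs, each 32×32 mm in cross-section. The legs rest on z = 0, each flush with a corner of the seat. Four stretchers, 32 mm wide and 28 mm tall, connect adjacent legs with their undersides at z = 296 mm, each running between the inner faces of the legs it joins and aligned with the legs' outer faces on the other axis.

B is a spool: two coaxial disc flanges of radius 72 mm and thickness 20 mm, joined by a core cylinder of radius 46 mm and height 99 mm. The lower flange rests on z = 0 and the three cylinders share a vertical axis.

The spool is on top of the stool.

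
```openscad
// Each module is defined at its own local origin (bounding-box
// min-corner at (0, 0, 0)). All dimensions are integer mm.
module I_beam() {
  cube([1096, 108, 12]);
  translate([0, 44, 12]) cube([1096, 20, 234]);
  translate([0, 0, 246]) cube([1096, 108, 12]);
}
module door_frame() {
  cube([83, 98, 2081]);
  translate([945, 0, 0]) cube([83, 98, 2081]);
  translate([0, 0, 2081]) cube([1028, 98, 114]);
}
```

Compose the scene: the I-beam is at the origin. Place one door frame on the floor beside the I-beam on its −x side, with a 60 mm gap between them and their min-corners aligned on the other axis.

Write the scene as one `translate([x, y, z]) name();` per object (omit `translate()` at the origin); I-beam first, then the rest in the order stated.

I_beam();
translate([-1088, 0, 0]) door_frame();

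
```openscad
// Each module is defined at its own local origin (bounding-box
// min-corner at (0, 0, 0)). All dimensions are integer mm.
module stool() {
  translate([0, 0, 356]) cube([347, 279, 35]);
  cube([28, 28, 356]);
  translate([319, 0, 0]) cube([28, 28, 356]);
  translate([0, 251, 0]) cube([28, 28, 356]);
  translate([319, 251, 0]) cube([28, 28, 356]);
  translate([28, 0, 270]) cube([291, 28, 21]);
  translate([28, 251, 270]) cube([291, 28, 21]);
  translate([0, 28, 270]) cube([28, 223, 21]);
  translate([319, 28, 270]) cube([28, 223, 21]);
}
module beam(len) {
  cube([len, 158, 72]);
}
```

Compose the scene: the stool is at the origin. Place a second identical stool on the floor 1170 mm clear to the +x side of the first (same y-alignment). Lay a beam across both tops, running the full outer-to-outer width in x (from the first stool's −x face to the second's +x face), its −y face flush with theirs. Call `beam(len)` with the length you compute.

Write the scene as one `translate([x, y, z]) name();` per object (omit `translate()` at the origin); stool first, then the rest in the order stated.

stool();
translate([1517, 0, 0]) stool();
translate([0, 0, 391]) beam(1864);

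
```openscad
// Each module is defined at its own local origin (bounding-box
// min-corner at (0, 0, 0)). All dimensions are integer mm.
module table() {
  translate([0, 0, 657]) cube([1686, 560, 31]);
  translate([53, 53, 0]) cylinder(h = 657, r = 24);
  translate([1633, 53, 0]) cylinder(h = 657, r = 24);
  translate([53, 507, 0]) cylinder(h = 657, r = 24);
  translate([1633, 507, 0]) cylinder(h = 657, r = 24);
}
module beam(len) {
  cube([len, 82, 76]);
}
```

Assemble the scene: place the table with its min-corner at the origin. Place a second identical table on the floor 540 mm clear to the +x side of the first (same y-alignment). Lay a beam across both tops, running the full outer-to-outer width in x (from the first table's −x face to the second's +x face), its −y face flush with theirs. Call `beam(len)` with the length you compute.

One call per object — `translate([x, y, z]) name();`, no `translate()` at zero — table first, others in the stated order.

table();
translate([2226, 0, 0]) table();
translate([0, 0, 688]) beam(3912);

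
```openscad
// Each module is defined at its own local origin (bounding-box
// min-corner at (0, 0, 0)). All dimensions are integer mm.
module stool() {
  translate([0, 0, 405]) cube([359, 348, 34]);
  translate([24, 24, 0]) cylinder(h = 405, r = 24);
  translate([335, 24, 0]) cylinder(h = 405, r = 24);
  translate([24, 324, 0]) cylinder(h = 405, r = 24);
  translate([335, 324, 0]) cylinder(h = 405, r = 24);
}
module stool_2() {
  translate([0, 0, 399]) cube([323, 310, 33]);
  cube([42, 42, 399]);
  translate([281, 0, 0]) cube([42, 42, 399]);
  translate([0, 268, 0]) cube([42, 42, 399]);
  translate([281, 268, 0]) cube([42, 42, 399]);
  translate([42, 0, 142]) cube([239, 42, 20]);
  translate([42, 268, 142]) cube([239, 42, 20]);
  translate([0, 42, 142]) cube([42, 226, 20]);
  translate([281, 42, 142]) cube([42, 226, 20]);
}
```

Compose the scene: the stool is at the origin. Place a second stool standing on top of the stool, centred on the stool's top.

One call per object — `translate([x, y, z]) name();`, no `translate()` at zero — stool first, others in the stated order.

stool();
translate([18, 19, 439]) stool_2();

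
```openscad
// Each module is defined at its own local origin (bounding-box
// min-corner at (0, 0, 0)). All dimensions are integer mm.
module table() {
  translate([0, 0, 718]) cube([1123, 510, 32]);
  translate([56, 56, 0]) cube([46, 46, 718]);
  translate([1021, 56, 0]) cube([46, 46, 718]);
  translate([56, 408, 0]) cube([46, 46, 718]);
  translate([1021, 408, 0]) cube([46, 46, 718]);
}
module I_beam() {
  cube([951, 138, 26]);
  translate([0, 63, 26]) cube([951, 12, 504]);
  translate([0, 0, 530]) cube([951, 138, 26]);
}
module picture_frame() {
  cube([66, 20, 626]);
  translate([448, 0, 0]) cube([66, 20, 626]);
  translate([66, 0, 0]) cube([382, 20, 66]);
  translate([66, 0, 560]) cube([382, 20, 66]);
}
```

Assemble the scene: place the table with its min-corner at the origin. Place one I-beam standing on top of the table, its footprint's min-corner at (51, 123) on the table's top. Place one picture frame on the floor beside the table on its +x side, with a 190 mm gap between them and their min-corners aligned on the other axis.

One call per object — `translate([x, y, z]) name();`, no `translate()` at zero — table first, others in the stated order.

table();
translate([51, 123, 750]) I_beam();
translate([1313, 0, 0]) picture_frame();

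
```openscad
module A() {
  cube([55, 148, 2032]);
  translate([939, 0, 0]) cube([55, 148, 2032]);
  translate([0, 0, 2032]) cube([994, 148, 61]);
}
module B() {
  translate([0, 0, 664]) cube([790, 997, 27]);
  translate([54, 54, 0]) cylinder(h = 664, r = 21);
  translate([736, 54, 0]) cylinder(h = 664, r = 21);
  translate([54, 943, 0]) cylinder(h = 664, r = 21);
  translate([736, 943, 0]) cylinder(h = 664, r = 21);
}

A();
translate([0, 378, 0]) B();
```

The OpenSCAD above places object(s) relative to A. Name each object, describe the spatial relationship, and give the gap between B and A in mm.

The table's nearest face is 230 mm from the door frame's +y face.

A is a door frame. B is a table. The table is on the floor beside the door frame on its +y side. The gap between the table and the door frame is 230 mm.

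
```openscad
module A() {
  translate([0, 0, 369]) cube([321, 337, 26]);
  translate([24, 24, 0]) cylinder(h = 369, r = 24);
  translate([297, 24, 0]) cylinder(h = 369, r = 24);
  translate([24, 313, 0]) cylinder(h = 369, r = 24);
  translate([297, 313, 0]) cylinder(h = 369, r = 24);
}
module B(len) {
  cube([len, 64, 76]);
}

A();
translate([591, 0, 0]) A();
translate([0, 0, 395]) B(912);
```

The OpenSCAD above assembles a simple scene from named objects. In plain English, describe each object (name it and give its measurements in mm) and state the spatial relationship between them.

A is a simple wooden stool: a rectangular seat 321 mm (x) by 337 mm (y), 26 mm thick, top face at z = 395 mm, on four round legs, each 48 mm in diameter. The legs rest on z = 0, each leg's axis is inset half a diameter from the nearest pair of seat edges (so the leg's bounding box is flush with the corner).

B is a rectangular beam 912 mm long (x), 64 mm deep (y), 76 mm thick (z).

The beam spans the tops of two stools placed 270 mm apart, resting at z = 395 mm.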